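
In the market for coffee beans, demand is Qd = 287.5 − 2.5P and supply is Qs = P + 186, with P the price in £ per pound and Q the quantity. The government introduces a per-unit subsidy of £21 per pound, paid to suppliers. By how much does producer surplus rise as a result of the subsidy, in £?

Before the subsidy: set 287.5 − 2.5P = P + 186 → P* = £29, Q* = 215.
With a per-unit subsidy paid to suppliers, each receives P + 21 per unit sold, so supply becomes Qs = (P + 21) + 186.
New equilibrium: buyers pay £23, suppliers receive £44, Q = 230. (Wedge: Pb − Ps = −21.)
ΔPS is the trapezoid between Q = 230 and Q = 215 of height £15: ½ · (215 + 230) · 15 = £3337.5.

Producer surplus rises by £3337.5.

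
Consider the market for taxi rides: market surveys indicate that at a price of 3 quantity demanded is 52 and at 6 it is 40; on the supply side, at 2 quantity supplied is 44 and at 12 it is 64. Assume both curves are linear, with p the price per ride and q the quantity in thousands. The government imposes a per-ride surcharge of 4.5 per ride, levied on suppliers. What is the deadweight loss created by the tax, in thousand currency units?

Deadweight loss = 13.5 thousand.

Demand slope: (40 − 52)/(6 − 3) = -4, so qd = 64 − 4p.
Supply slope: (64 − 44)/(12 − 2) = 2, so qs = 2p + 40.
Before the tax: set 64 − 4p = 2p + 40 → p* = 4, q* = 48.
With the tax collected from suppliers, supply shifts: qs = 2(p − 4.5) + 40.
New equilibrium: buyers pay 5.5, suppliers receive 1, q = 42. (Wedge: pb − ps = 4.5.)
Quantity falls by |ΔQ| = |48 − 42| = 6.
DWL = ½ · t · |ΔQ| = ½ · 4.5 · 6 = 13.5.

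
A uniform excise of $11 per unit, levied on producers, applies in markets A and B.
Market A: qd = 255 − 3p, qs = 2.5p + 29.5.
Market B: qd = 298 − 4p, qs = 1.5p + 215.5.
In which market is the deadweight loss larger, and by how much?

Market A, by $16.5.

Market A: pre-tax p* = $41, q* = 132; post-tax q = 117; deadweight loss = $82.5.
Market B: pre-tax p* = $15, q* = 238; post-tax q = 226; deadweight loss = $66.
Difference: $82.5 vs $66 → market A is larger by $16.5.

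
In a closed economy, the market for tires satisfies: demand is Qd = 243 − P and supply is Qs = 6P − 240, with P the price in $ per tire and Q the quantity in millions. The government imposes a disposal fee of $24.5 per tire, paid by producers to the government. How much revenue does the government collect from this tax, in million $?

Before the tax: set 243 − P = 6P − 240 → P* = $69, Q* = 174.
With the tax collected from producers, supply shifts: Qs = 6(P − 24.5) − 240.
New equilibrium: buyers pay $90, producers receive $65.5, Q = 153. (Wedge: Pb − Ps = 24.5.)
Revenue = t · Q = 24.5 · 153 = $3748.5.

Tax revenue = $3748.5 million.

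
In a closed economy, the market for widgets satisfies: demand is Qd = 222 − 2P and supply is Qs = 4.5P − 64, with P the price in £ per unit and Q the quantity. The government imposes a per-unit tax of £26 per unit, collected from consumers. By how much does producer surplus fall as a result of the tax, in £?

Producer surplus falls by £928.

Without the tax, 222 − 2P = 4.5P − 64 gives 6.5P = 286, so P* = £44 and Q* = 134.
With the tax collected from consumers, demand (in seller-price terms) shifts: Qd = 222 − 2(P + 26).
Solving gives Q = 98 with consumers paying £62 and sellers receiving £36 (the £26 wedge).
ΔPS is the trapezoid between Q = 98 and Q = 134 of height £8: ½ · (134 + 98) · 8 = £928.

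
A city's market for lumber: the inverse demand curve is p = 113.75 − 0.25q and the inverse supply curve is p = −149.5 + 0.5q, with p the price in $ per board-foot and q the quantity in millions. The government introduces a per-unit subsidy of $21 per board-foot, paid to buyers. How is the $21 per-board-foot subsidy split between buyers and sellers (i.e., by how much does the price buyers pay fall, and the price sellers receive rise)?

Buyers gain $7 per board-foot; sellers gain $14 per board-foot.

Rewrite in direct form: qd = 455 − 4p and qs = 2p + 299.
Before the subsidy: set 455 − 4p = 2p + 299 → p* = $26, q* = 351.
With a per-unit subsidy paid to buyers, each effectively pays p − 21, so demand becomes qd = 455 − 4(p − 21).
New equilibrium: buyers pay $19, sellers receive $40, q = 379. (Wedge: pb − ps = −21.)
Gain to buyers: $7; to sellers: $14. (They sum to $21.)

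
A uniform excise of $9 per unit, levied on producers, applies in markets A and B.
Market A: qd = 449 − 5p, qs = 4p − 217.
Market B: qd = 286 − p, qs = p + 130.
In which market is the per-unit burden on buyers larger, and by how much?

Market A: pre-tax p* = $74, q* = 79; post-tax q = 59; per-unit burden on buyers = $4.
Market B: pre-tax p* = $78, q* = 208; post-tax q = 203.5; per-unit burden on buyers = $4.5.
Difference: $4 vs $4.5 → market B is larger by $0.5.

Market B, by $0.5.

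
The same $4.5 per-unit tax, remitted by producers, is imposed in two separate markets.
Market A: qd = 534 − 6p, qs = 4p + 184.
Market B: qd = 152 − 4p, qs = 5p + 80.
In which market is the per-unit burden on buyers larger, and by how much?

Market B, by $0.7.

Market A: pre-tax p* = $35, q* = 324; post-tax q = 313.2; per-unit burden on buyers = $1.8.
Market B: pre-tax p* = $8, q* = 120; post-tax q = 110; per-unit burden on buyers = $2.5.
Difference: $1.8 vs $2.5 → market B is larger by $0.7.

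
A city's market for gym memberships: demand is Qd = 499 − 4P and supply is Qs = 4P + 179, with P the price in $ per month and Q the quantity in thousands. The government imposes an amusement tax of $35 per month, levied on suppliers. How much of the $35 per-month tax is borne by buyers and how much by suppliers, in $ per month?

Buyers bear $17.5 per month; suppliers bear $17.5 per month.

Before the tax: set 499 − 4P = 4P + 179 → P* = $40, Q* = 339.
With the tax collected from suppliers, supply shifts: Qs = 4(P − 35) + 179.
Solving gives Q = 269 with buyers paying $57.5 and suppliers receiving $22.5 (the $35 wedge).
Burden on buyers: $17.5; on suppliers: $17.5. (They sum to $35.)
The less price-elastic side of the market bears the larger share of a per-unit tax.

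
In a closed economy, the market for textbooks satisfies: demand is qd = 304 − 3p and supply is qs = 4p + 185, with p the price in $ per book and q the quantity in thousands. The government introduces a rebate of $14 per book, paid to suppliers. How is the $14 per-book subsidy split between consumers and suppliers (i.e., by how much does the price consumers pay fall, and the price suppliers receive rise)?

Without the subsidy, 304 − 3p = 4p + 185 gives 7p = 119, so p* = $17 and q* = 253.
With a per-unit subsidy paid to suppliers, each receives p + 14 per unit sold, so supply becomes qs = 4(p + 14) + 185.
Solving gives q = 277 with consumers paying $9 and suppliers receiving $23 (the $14 wedge).
Gain to consumers: $8; to suppliers: $6. (They sum to $14.)

Consumers gain $8 per book; suppliers gain $6 per book.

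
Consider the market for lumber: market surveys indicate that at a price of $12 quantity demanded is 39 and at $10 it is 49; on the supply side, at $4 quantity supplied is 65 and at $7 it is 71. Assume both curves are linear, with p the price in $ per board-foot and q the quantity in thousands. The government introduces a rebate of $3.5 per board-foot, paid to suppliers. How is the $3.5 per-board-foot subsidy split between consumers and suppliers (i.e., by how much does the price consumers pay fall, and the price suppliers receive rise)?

Demand slope: (49 − 39)/(10 − 12) = -5, so qd = 99 − 5p.
Supply slope: (71 − 65)/(7 − 4) = 2, so qs = 2p + 57.
Without the subsidy, 99 − 5p = 2p + 57 gives 7p = 42, so p* = $6 and q* = 69.
With a per-unit subsidy paid to suppliers, each receives p + 3.5 per unit sold, so supply becomes qs = 2(p + 3.5) + 57.
Solving gives q = 74 with consumers paying $5 and suppliers receiving $8.5 (the $3.5 wedge).
Gain to consumers: $1; to suppliers: $2.5. (They sum to $3.5.)

Consumers gain $1 per board-foot; suppliers gain $2.5 per board-foot.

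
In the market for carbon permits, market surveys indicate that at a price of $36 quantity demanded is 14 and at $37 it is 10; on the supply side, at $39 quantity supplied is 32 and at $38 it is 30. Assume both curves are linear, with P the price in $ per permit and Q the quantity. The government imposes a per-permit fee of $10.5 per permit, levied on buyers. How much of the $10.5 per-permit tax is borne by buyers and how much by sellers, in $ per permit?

Buyers bear $3.5 per permit; sellers bear $7 per permit.

Demand slope: (10 − 14)/(37 − 36) = -4, so Qd = 158 − 4P.
Supply slope: (30 − 32)/(38 − 39) = 2, so Qs = 2P − 46.
Before the tax: set 158 − 4P = 2P − 46 → P* = $34, Q* = 22.
With the tax collected from buyers, demand (in seller-price terms) shifts: Qd = 158 − 4(P + 10.5).
New equilibrium: buyers pay $37.5, sellers receive $27, Q = 8. (Wedge: Pb − Ps = 10.5.)
Burden on buyers: $3.5; on sellers: $7. (They sum to $10.5.)
The less price-elastic side of the market bears the larger share of a per-unit tax.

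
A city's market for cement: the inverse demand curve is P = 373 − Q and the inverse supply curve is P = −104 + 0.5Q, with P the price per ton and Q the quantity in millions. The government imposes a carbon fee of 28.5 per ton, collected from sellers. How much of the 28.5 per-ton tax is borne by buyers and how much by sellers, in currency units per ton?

Inverting to Q(P) form: Qd = 373 − P; Qs = 2P + 208.
Before the tax: set 373 − P = 2P + 208 → P* = 55, Q* = 318.
With the tax collected from sellers, supply shifts: Qs = 2(P − 28.5) + 208.
Solving gives Q = 299 with buyers paying 74 and sellers receiving 45.5 (the 28.5 wedge).
Burden on buyers: 19; on sellers: 9.5. (They sum to 28.5.)

Buyers bear 19 per ton; sellers bear 9.5 per ton.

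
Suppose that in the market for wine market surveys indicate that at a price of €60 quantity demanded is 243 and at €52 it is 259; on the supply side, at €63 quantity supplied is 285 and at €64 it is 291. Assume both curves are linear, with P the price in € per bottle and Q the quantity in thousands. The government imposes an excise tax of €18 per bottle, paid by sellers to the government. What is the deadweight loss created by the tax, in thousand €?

Demand slope: (259 − 243)/(52 − 60) = -2, so Qd = 363 − 2P.
Supply slope: (291 − 285)/(64 − 63) = 6, so Qs = 6P − 93.
Before the tax: set 363 − 2P = 6P − 93 → P* = €57, Q* = 249.
With the tax collected from sellers, supply shifts: Qs = 6(P − 18) − 93.
New equilibrium: consumers pay €70.5, sellers receive €52.5, Q = 222. (Wedge: Pb − Ps = 18.)
Quantity falls by |ΔQ| = |249 − 222| = 27.
DWL = ½ · t · |ΔQ| = ½ · 18 · 27 = €243.

Deadweight loss = €243 thousand.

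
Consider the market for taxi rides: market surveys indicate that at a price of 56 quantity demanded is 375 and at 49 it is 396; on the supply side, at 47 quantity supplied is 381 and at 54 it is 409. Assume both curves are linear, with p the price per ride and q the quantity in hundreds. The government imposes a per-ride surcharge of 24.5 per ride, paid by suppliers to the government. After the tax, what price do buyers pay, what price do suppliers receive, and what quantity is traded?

Buyers pay 64; suppliers receive 39.5; quantity = 351.

Demand slope: (396 − 375)/(49 − 56) = -3, so qd = 543 − 3p.
Supply slope: (409 − 381)/(54 − 47) = 4, so qs = 4p + 193.
Before the tax: set 543 − 3p = 4p + 193 → p* = 50, q* = 393.
With the tax collected from suppliers, supply shifts: qs = 4(p − 24.5) + 193.
New equilibrium: buyers pay 64, suppliers receive 39.5, q = 351. (Wedge: pb − ps = 24.5.)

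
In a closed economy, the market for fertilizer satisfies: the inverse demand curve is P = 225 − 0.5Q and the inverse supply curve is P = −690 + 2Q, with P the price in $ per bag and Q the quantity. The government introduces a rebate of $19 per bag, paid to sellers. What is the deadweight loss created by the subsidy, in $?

Rewrite in direct form: Qd = 450 − 2P and Qs = 0.5P + 345.
Without the subsidy, 450 − 2P = 0.5P + 345 gives 2.5P = 105, so P* = $42 and Q* = 366.
With a per-unit subsidy paid to sellers, each receives P + 19 per unit sold, so supply becomes Qs = 0.5(P + 19) + 345.
Solving gives Q = 373.6 with consumers paying $38.2 and sellers receiving $57.2 (the $19 wedge).
Quantity rises by |ΔQ| = |366 − 373.6| = 7.6.
DWL = ½ · t · |ΔQ| = ½ · 19 · 7.6 = $72.2.

Deadweight loss = $72.2.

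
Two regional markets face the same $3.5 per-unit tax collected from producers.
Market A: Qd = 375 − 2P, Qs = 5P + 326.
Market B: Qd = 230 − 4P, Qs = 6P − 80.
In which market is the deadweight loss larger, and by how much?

Market B, by $5.95.

Market A: pre-tax P* = $7, Q* = 361; post-tax Q = 356; deadweight loss = $8.75.
Market B: pre-tax P* = $31, Q* = 106; post-tax Q = 97.6; deadweight loss = $14.7.
Difference: $8.75 vs $14.7 → market B is larger by $5.95.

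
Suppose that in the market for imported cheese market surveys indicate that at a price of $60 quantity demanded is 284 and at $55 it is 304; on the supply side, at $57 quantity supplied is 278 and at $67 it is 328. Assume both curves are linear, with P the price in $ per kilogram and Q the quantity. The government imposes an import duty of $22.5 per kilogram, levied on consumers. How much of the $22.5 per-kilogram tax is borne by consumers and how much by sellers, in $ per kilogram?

Consumers bear $12.5 per kilogram; sellers bear $10 per kilogram.

Demand slope: (304 − 284)/(55 − 60) = -4, so Qd = 524 − 4P.
Supply slope: (328 − 278)/(67 − 57) = 5, so Qs = 5P − 7.
Without the tax, 524 − 4P = 5P − 7 gives 9P = 531, so P* = $59 and Q* = 288.
With the tax collected from consumers, demand (in seller-price terms) shifts: Qd = 524 − 4(P + 22.5).
Solving gives Q = 238 with consumers paying $71.5 and sellers receiving $49 (the $22.5 wedge).
Burden on consumers: $12.5; on sellers: $10. (They sum to $22.5.)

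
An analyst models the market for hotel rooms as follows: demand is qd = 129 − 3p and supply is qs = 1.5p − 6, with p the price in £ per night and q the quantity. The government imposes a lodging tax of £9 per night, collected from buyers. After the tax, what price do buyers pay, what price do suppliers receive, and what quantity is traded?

Without the tax, 129 − 3p = 1.5p − 6 gives 4.5p = 135, so p* = £30 and q* = 39.
With the tax collected from buyers, demand (in seller-price terms) shifts: qd = 129 − 3(p + 9).
Solving gives q = 30 with buyers paying £33 and suppliers receiving £24 (the £9 wedge).

Buyers pay £33; suppliers receive £24; quantity = 30.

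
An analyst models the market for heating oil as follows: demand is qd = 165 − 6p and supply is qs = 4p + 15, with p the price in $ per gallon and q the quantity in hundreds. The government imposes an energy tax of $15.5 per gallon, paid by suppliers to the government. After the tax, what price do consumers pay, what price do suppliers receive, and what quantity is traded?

Consumers pay $21.2; suppliers receive $5.7; quantity = 37.8.

Before the tax: set 165 − 6p = 4p + 15 → p* = $15, q* = 75.
With the tax collected from suppliers, supply shifts: qs = 4(p − 15.5) + 15.
Solving gives q = 37.8 with consumers paying $21.2 and suppliers receiving $5.7 (the $15.5 wedge).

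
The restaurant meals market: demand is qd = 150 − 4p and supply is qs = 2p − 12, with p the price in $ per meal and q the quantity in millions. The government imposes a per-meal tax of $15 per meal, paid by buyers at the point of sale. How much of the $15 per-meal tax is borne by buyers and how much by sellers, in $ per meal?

Buyers bear $5 per meal; sellers bear $10 per meal.

Before the tax: set 150 − 4p = 2p − 12 → p* = $27, q* = 42.
With the tax collected from buyers, demand (in seller-price terms) shifts: qd = 150 − 4(p + 15).
Solving gives q = 22 with buyers paying $32 and sellers receiving $17 (the $15 wedge).
Burden on buyers: $5; on sellers: $10. (They sum to $15.)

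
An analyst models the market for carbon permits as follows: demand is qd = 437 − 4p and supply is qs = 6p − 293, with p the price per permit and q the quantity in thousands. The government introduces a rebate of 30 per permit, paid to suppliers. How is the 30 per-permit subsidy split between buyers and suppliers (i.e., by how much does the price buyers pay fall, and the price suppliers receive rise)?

Buyers gain 18 per permit; suppliers gain 12 per permit.

Without the subsidy, 437 − 4p = 6p − 293 gives 10p = 730, so p* = 73 and q* = 145.
With a per-unit subsidy paid to suppliers, each receives p + 30 per unit sold, so supply becomes qs = 6(p + 30) − 293.
Solving gives q = 217 with buyers paying 55 and suppliers receiving 85 (the 30 wedge).
Gain to buyers: 18; to suppliers: 12. (They sum to 30.)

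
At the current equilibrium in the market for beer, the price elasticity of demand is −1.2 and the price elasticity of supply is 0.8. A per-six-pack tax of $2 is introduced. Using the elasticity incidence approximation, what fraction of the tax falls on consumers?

Incidence ratio: consumers' share ≈ εs / (εs + |εd|) = 0.8 / (0.8 + 1.2) = 0.4.
Supply is the less elastic side, so consumers bear the smaller share.

Consumers' share ≈ 0.4.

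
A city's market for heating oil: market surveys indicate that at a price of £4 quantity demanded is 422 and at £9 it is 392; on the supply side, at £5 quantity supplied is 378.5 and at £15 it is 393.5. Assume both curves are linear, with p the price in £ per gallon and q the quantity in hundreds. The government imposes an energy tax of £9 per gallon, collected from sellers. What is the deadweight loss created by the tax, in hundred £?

Deadweight loss = £48.6 hundred.

Demand slope: (392 − 422)/(9 − 4) = -6, so qd = 446 − 6p.
Supply slope: (393.5 − 378.5)/(15 − 5) = 1.5, so qs = 1.5p + 371.
Without the tax, 446 − 6p = 1.5p + 371 gives 7.5p = 75, so p* = £10 and q* = 386.
With the tax collected from sellers, supply shifts: qs = 1.5(p − 9) + 371.
Solving gives q = 375.2 with consumers paying £11.8 and sellers receiving £2.8 (the £9 wedge).
Quantity falls by |ΔQ| = |386 − 375.2| = 10.8.
DWL = ½ · t · |ΔQ| = ½ · 9 · 10.8 = £48.6.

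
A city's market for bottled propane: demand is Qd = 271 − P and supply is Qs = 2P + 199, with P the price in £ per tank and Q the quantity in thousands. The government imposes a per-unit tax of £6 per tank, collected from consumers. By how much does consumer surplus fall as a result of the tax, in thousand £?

Before the tax: set 271 − P = 2P + 199 → P* = £24, Q* = 247.
With the tax collected from consumers, demand (in seller-price terms) shifts: Qd = 271 − (P + 6).
Solving gives Q = 243 with consumers paying £28 and producers receiving £22 (the £6 wedge).
ΔCS is the trapezoid between Q = 243 and Q = 247 of height £4: ½ · (247 + 243) · 4 = £980.

Consumer surplus falls by £980 thousand.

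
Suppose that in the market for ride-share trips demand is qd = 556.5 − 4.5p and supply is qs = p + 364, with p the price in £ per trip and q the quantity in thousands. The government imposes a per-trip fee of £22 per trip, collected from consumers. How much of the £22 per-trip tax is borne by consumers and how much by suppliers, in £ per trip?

Consumers bear £4 per trip; suppliers bear £18 per trip.

Without the tax, 556.5 − 4.5p = p + 364 gives 5.5p = 192.5, so p* = £35 and q* = 399.
With the tax collected from consumers, demand (in seller-price terms) shifts: qd = 556.5 − 4.5(p + 22).
New equilibrium: consumers pay £39, suppliers receive £17, q = 381. (Wedge: pb − ps = 22.)
Burden on consumers: £4; on suppliers: £18. (They sum to £22.)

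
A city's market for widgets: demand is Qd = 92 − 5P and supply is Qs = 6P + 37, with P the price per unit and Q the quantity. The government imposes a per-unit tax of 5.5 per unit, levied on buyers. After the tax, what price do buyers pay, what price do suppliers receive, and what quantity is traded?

Without the tax, 92 − 5P = 6P + 37 gives 11P = 55, so P* = 5 and Q* = 67.
With the tax collected from buyers, demand (in seller-price terms) shifts: Qd = 92 − 5(P + 5.5).
Solving gives Q = 52 with buyers paying 8 and suppliers receiving 2.5 (the 5.5 wedge).

Buyers pay 8; suppliers receive 2.5; quantity = 52.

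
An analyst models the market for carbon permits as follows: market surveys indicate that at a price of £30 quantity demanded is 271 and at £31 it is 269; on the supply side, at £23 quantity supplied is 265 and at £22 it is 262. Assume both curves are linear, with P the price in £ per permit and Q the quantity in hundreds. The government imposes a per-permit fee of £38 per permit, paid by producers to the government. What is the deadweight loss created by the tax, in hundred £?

Demand slope: (269 − 271)/(31 − 30) = -2, so Qd = 331 − 2P.
Supply slope: (262 − 265)/(22 − 23) = 3, so Qs = 3P + 196.
Before the tax: set 331 − 2P = 3P + 196 → P* = £27, Q* = 277.
With the tax collected from producers, supply shifts: Qs = 3(P − 38) + 196.
New equilibrium: consumers pay £49.8, producers receive £11.8, Q = 231.4. (Wedge: Pb − Ps = 38.)
Quantity falls by |ΔQ| = |277 − 231.4| = 45.6.
DWL = ½ · t · |ΔQ| = ½ · 38 · 45.6 = £866.4.

Deadweight loss = £866.4 hundred.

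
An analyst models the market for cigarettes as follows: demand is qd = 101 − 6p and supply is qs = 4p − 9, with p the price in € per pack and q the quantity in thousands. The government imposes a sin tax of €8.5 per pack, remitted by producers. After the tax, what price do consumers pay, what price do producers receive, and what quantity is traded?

Consumers pay €14.4; producers receive €5.9; quantity = 14.6.

Without the tax, 101 − 6p = 4p − 9 gives 10p = 110, so p* = €11 and q* = 35.
With the tax collected from producers, supply shifts: qs = 4(p − 8.5) − 9.
Solving gives q = 14.6 with consumers paying €14.4 and producers receiving €5.9 (the €8.5 wedge).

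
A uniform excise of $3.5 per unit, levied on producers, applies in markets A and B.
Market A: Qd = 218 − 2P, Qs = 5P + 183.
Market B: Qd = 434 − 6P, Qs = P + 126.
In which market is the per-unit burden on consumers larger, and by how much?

Market A: pre-tax P* = $5, Q* = 208; post-tax Q = 203; per-unit burden on consumers = $2.5.
Market B: pre-tax P* = $44, Q* = 170; post-tax Q = 167; per-unit burden on consumers = $0.5.
Difference: $2.5 vs $0.5 → market A is larger by $2.

Market A, by $2.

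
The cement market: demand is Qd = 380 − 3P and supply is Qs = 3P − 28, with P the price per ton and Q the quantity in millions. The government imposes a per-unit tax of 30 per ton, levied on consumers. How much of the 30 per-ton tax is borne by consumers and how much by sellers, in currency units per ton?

Consumers bear 15 per ton; sellers bear 15 per ton.

Without the tax, 380 − 3P = 3P − 28 gives 6P = 408, so P* = 68 and Q* = 176.
With the tax collected from consumers, demand (in seller-price terms) shifts: Qd = 380 − 3(P + 30).
Solving gives Q = 131 with consumers paying 83 and sellers receiving 53 (the 30 wedge).
Burden on consumers: 15; on sellers: 15. (They sum to 30.)
The less price-elastic side of the market bears the larger share of a per-unit tax.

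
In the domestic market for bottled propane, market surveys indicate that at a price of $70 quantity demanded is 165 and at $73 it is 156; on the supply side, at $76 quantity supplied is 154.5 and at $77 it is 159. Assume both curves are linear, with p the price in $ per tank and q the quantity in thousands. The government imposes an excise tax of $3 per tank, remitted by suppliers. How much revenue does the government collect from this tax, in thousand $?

Tax revenue = $433.8 thousand.

Demand slope: (156 − 165)/(73 − 70) = -3, so qd = 375 − 3p.
Supply slope: (159 − 154.5)/(77 − 76) = 4.5, so qs = 4.5p − 187.5.
Before the tax: set 375 − 3p = 4.5p − 187.5 → p* = $75, q* = 150.
With the tax collected from suppliers, supply shifts: qs = 4.5(p − 3) − 187.5.
New equilibrium: consumers pay $76.8, suppliers receive $73.8, q = 144.6. (Wedge: pb − ps = 3.)
Revenue = t · Q = 3 · 144.6 = $433.8.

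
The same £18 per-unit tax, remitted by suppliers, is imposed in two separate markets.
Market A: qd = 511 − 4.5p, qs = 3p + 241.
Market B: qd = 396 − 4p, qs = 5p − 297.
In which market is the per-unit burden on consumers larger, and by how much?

Market A: pre-tax p* = £36, q* = 349; post-tax q = 316.6; per-unit burden on consumers = £7.2.
Market B: pre-tax p* = £77, q* = 88; post-tax q = 48; per-unit burden on consumers = £10.
Difference: £7.2 vs £10 → market B is larger by £2.8.

Market B, by £2.8.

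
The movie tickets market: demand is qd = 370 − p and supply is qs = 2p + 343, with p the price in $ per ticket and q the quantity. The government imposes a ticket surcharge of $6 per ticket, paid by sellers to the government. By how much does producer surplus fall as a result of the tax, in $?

Producer surplus falls by $718.

Without the tax, 370 − p = 2p + 343 gives 3p = 27, so p* = $9 and q* = 361.
With the tax collected from sellers, supply shifts: qs = 2(p − 6) + 343.
New equilibrium: consumers pay $13, sellers receive $7, q = 357. (Wedge: pb − ps = 6.)
ΔPS is the trapezoid between Q = 357 and Q = 361 of height $2: ½ · (361 + 357) · 2 = $718.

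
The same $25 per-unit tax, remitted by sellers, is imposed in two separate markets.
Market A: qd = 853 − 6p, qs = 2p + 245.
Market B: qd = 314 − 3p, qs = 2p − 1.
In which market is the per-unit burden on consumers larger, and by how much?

Market A: pre-tax p* = $76, q* = 397; post-tax q = 359.5; per-unit burden on consumers = $6.25.
Market B: pre-tax p* = $63, q* = 125; post-tax q = 95; per-unit burden on consumers = $10.
Difference: $6.25 vs $10 → market B is larger by $3.75.

Market B, by $3.75.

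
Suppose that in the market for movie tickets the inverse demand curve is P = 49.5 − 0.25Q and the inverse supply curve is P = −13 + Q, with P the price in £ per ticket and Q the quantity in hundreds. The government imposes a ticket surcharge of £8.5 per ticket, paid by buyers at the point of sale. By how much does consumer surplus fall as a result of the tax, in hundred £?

Consumer surplus falls by £79.22 hundred.

Rewrite in direct form: Qd = 198 − 4P and Qs = P + 13.
Before the tax: set 198 − 4P = P + 13 → P* = £37, Q* = 50.
With the tax collected from buyers, demand (in seller-price terms) shifts: Qd = 198 − 4(P + 8.5).
New equilibrium: buyers pay £38.7, producers receive £30.2, Q = 43.2. (Wedge: Pb − Ps = 8.5.)
ΔCS is the trapezoid between Q = 43.2 and Q = 50 of height £1.7: ½ · (50 + 43.2) · 1.7 = £79.22.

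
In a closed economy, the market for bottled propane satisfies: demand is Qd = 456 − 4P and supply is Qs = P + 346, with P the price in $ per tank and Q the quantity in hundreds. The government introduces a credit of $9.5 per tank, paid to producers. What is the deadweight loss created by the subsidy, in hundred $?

Deadweight loss = $36.1 hundred.

Before the subsidy: set 456 − 4P = P + 346 → P* = $22, Q* = 368.
With a per-unit subsidy paid to producers, each receives P + 9.5 per unit sold, so supply becomes Qs = (P + 9.5) + 346.
New equilibrium: consumers pay $20.1, producers receive $29.6, Q = 375.6. (Wedge: Pb − Ps = −9.5.)
Quantity rises by |ΔQ| = |368 − 375.6| = 7.6.
DWL = ½ · t · |ΔQ| = ½ · 9.5 · 7.6 = $36.1.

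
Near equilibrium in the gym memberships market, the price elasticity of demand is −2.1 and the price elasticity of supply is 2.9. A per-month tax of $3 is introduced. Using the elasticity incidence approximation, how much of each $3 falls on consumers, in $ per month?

Incidence ratio: consumers' share ≈ εs / (εs + |εd|) = 2.9 / (2.9 + 2.1) = 0.58.
So consumers bear ≈ 0.58 × $3 = $1.74; suppliers bear $1.26.

Consumers bear ≈ $1.74 per month.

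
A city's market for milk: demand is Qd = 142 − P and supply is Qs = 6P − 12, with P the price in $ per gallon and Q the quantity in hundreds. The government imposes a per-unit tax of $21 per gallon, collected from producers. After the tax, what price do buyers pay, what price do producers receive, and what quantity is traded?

Without the tax, 142 − P = 6P − 12 gives 7P = 154, so P* = $22 and Q* = 120.
With the tax collected from producers, supply shifts: Qs = 6(P − 21) − 12.
New equilibrium: buyers pay $40, producers receive $19, Q = 102. (Wedge: Pb − Ps = 21.)

Buyers pay $40; producers receive $19; quantity = 102.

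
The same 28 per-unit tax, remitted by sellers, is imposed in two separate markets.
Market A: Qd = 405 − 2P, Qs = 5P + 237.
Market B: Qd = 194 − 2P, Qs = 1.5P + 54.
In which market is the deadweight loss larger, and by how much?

Market A, by 224.

Market A: pre-tax P* = 24, Q* = 357; post-tax Q = 317; deadweight loss = 560.
Market B: pre-tax P* = 40, Q* = 114; post-tax Q = 90; deadweight loss = 336.
Difference: 560 vs 336 → market A is larger by 224.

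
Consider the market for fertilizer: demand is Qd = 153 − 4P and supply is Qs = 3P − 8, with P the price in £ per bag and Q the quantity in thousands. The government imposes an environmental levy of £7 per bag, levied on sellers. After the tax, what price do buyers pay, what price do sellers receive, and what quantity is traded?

Buyers pay £26; sellers receive £19; quantity = 49.

Without the tax, 153 − 4P = 3P − 8 gives 7P = 161, so P* = £23 and Q* = 61.
With the tax collected from sellers, supply shifts: Qs = 3(P − 7) − 8.
Solving gives Q = 49 with buyers paying £26 and sellers receiving £19 (the £7 wedge).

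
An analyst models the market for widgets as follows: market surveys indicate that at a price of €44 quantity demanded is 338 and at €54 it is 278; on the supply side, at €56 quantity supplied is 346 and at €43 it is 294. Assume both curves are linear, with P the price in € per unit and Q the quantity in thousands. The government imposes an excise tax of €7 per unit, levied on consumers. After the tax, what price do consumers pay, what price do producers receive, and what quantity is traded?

Consumers pay €50.8; producers receive €43.8; quantity = 297.2.

Demand slope: (278 − 338)/(54 − 44) = -6, so Qd = 602 − 6P.
Supply slope: (294 − 346)/(43 − 56) = 4, so Qs = 4P + 122.
Before the tax: set 602 − 6P = 4P + 122 → P* = €48, Q* = 314.
With the tax collected from consumers, demand (in seller-price terms) shifts: Qd = 602 − 6(P + 7).
New equilibrium: consumers pay €50.8, producers receive €43.8, Q = 297.2. (Wedge: Pb − Ps = 7.)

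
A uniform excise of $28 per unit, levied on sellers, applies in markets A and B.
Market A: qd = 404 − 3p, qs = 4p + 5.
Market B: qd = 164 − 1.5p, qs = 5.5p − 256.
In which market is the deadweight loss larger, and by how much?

Market A: pre-tax p* = $57, q* = 233; post-tax q = 185; deadweight loss = $672.
Market B: pre-tax p* = $60, q* = 74; post-tax q = 41; deadweight loss = $462.
Difference: $672 vs $462 → market A is larger by $210.

Market A, by $210.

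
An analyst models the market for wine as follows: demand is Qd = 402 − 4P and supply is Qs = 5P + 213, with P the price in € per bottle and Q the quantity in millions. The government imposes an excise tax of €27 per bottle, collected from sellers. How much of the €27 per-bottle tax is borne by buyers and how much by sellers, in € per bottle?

Buyers bear €15 per bottle; sellers bear €12 per bottle.

Before the tax: set 402 − 4P = 5P + 213 → P* = €21, Q* = 318.
With the tax collected from sellers, supply shifts: Qs = 5(P − 27) + 213.
New equilibrium: buyers pay €36, sellers receive €9, Q = 258. (Wedge: Pb − Ps = 27.)
Burden on buyers: €15; on sellers: €12. (They sum to €27.)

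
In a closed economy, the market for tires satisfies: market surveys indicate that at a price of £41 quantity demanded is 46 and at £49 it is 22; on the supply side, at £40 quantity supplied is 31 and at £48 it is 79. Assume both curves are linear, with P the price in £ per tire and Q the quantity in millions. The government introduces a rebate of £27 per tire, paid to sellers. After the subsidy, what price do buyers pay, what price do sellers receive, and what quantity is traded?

Buyers pay £24; sellers receive £51; quantity = 97.

Demand slope: (22 − 46)/(49 − 41) = -3, so Qd = 169 − 3P.
Supply slope: (79 − 31)/(48 − 40) = 6, so Qs = 6P − 209.
Without the subsidy, 169 − 3P = 6P − 209 gives 9P = 378, so P* = £42 and Q* = 43.
With a per-unit subsidy paid to sellers, each receives P + 27 per unit sold, so supply becomes Qs = 6(P + 27) − 209.
New equilibrium: buyers pay £24, sellers receive £51, Q = 97. (Wedge: Pb − Ps = −27.)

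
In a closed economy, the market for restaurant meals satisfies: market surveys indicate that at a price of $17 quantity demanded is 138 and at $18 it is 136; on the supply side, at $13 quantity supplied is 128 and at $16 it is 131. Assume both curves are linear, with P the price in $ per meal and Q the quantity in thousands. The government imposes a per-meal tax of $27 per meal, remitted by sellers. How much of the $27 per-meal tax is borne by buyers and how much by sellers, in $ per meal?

Demand slope: (136 − 138)/(18 − 17) = -2, so Qd = 172 − 2P.
Supply slope: (131 − 128)/(16 − 13) = 1, so Qs = P + 115.
Before the tax: set 172 − 2P = P + 115 → P* = $19, Q* = 134.
With the tax collected from sellers, supply shifts: Qs = (P − 27) + 115.
Solving gives Q = 116 with buyers paying $28 and sellers receiving $1 (the $27 wedge).
Burden on buyers: $9; on sellers: $18. (They sum to $27.)
The less price-elastic side of the market bears the larger share of a per-unit tax.

Buyers bear $9 per meal; sellers bear $18 per meal.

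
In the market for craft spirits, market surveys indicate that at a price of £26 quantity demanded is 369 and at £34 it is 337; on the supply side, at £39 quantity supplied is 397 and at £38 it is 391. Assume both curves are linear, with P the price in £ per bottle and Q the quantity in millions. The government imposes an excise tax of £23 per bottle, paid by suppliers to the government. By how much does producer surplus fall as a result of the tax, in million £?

Demand slope: (337 − 369)/(34 − 26) = -4, so Qd = 473 − 4P.
Supply slope: (391 − 397)/(38 − 39) = 6, so Qs = 6P + 163.
Without the tax, 473 − 4P = 6P + 163 gives 10P = 310, so P* = £31 and Q* = 349.
With the tax collected from suppliers, supply shifts: Qs = 6(P − 23) + 163.
New equilibrium: buyers pay £44.8, suppliers receive £21.8, Q = 293.8. (Wedge: Pb − Ps = 23.)
ΔPS is the trapezoid between Q = 293.8 and Q = 349 of height £9.2: ½ · (349 + 293.8) · 9.2 = £2956.88.

Producer surplus falls by £2956.88 million.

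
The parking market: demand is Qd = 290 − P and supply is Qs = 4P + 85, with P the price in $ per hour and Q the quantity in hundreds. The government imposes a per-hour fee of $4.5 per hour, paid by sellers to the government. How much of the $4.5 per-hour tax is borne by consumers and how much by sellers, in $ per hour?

Without the tax, 290 − P = 4P + 85 gives 5P = 205, so P* = $41 and Q* = 249.
With the tax collected from sellers, supply shifts: Qs = 4(P − 4.5) + 85.
Solving gives Q = 245.4 with consumers paying $44.6 and sellers receiving $40.1 (the $4.5 wedge).
Burden on consumers: $3.6; on sellers: $0.9. (They sum to $4.5.)
The less price-elastic side of the market bears the larger share of a per-unit tax.

Consumers bear $3.6 per hour; sellers bear $0.9 per hour.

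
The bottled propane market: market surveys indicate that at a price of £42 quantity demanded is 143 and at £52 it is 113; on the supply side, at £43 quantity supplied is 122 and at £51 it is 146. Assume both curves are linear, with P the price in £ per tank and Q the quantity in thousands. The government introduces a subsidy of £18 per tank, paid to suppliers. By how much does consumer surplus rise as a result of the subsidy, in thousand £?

Consumer surplus rises by £1300.5 thousand.

Demand slope: (113 − 143)/(52 − 42) = -3, so Qd = 269 − 3P.
Supply slope: (146 − 122)/(51 − 43) = 3, so Qs = 3P − 7.
Before the subsidy: set 269 − 3P = 3P − 7 → P* = £46, Q* = 131.
With a per-unit subsidy paid to suppliers, each receives P + 18 per unit sold, so supply becomes Qs = 3(P + 18) − 7.
Solving gives Q = 158 with consumers paying £37 and suppliers receiving £55 (the £18 wedge).
ΔCS is the trapezoid between Q = 158 and Q = 131 of height £9: ½ · (131 + 158) · 9 = £1300.5.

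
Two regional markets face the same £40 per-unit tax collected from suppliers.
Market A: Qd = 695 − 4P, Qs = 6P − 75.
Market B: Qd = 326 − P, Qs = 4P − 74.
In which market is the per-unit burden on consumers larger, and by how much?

Market A: pre-tax P* = £77, Q* = 387; post-tax Q = 291; per-unit burden on consumers = £24.
Market B: pre-tax P* = £80, Q* = 246; post-tax Q = 214; per-unit burden on consumers = £32.
Difference: £24 vs £32 → market B is larger by £8.

Market B, by £8.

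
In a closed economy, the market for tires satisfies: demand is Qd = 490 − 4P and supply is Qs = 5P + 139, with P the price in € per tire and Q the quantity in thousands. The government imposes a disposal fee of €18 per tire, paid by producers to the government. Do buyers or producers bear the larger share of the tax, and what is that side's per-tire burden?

Buyers bear the larger share: €10 per tire.

Before the tax: set 490 − 4P = 5P + 139 → P* = €39, Q* = 334.
With the tax collected from producers, supply shifts: Qs = 5(P − 18) + 139.
New equilibrium: buyers pay €49, producers receive €31, Q = 294. (Wedge: Pb − Ps = 18.)
Per-tire burden: buyers €10, producers €8.
Buyers take the larger share because demand is less price-elastic here (demand slope 4 vs supply slope 5).
The less price-elastic side of the market bears the larger share of a per-unit tax.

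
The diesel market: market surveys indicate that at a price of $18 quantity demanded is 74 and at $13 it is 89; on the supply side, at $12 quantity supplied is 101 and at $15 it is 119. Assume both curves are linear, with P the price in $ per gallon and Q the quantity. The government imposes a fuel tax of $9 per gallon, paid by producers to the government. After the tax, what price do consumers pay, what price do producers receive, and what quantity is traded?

Consumers pay $17; producers receive $8; quantity = 77.

Demand slope: (89 − 74)/(13 − 18) = -3, so Qd = 128 − 3P.
Supply slope: (119 − 101)/(15 − 12) = 6, so Qs = 6P + 29.
Before the tax: set 128 − 3P = 6P + 29 → P* = $11, Q* = 95.
With the tax collected from producers, supply shifts: Qs = 6(P − 9) + 29.
New equilibrium: consumers pay $17, producers receive $8, Q = 77. (Wedge: Pb − Ps = 9.)
The less price-elastic side of the market bears the larger share of a per-unit tax.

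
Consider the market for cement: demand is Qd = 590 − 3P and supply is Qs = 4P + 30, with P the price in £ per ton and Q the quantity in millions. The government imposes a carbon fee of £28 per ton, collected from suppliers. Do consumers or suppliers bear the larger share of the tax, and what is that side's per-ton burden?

Consumers bear the larger share: £16 per ton.

Without the tax, 590 − 3P = 4P + 30 gives 7P = 560, so P* = £80 and Q* = 350.
With the tax collected from suppliers, supply shifts: Qs = 4(P − 28) + 30.
New equilibrium: consumers pay £96, suppliers receive £68, Q = 302. (Wedge: Pb − Ps = 28.)
Per-ton burden: consumers £16, suppliers £12.
Consumers take the larger share because demand is less price-elastic here (demand slope 3 vs supply slope 4).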